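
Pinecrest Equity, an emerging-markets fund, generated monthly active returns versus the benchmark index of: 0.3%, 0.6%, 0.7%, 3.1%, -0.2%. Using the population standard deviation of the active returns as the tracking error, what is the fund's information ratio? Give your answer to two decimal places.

μ = (0.3 + 0.6 + 0.7 + 3.1 − 0.2) / 5 = 4.50 / 5 = 0.9000%
Population std dev = √[6.5400 / 5] = 1.1437%
IR = μ / tracking error = 0.9000 / 1.1437 = 0.7869

0.79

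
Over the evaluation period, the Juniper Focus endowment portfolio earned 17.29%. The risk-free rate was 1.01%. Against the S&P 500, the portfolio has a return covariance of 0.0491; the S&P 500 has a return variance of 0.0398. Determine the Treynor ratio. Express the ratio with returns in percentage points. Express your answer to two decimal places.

13.20

β = Cov / Var = 0.0491 / 0.0398 = 1.2337
Treynor = (Rp − Rf) / β = (17.29% − 1.01%) / 1.2337 = 16.28 / 1.2337 = 13.1961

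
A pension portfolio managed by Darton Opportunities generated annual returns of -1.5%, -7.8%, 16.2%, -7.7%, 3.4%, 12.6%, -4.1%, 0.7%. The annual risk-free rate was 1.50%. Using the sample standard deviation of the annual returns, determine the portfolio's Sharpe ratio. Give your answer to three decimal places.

r̄ = (-1.5 − 7.8 + 16.2 − 7.7 + 3.4 + 12.6 − 4.1 + 0.7) / 8 = 1.4750%
Σ(r − r̄)² = (-1.5 − 1.4750)² + (-7.8 − 1.4750)² + (16.2 − 1.4750)² + … = 555.0350
sample σ = √(555.0350 / 7) = √79.2907 = 8.9045%
Sharpe = (r̄ − rf) / σ = (1.4750 − 1.5) / 8.9045 = -0.0250 / 8.9045 = -0.0028

-0.003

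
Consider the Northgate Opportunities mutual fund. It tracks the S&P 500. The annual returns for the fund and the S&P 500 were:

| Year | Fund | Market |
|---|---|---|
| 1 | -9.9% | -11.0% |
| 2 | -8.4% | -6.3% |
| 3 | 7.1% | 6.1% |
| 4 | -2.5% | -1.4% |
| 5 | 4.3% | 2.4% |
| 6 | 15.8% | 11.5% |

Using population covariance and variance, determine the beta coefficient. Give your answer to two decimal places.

1.18

r̄p = 1.0667%,  r̄m = 0.2167%
Cov = Σ(rp − r̄p)(rm − r̄m) / 6 = 66.5439
Var(rm) = Σ(rm − r̄m)² / 6 = 56.2647
β = Cov / Var = 66.5439 / 56.2647 = 1.1827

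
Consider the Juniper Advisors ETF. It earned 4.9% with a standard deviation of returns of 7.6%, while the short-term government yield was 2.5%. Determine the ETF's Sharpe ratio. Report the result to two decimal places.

0.32

Sharpe = (Rp − Rf) / σp = (4.9% − 2.5%) / 7.6% = 2.40% / 7.6% = 0.3158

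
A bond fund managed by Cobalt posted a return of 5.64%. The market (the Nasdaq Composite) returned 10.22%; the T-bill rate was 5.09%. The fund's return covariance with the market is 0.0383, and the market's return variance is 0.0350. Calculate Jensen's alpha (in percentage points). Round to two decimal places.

β = Cov / Var = 0.0383 / 0.0350 = 1.0943
E[R] = Rf + β(Rm − Rf) = 5.09% + 1.0943 × (10.22% − 5.09%) = 10.7038%
α = Rp − E[R] = 5.64% − 10.7038% = -5.0638

-5.06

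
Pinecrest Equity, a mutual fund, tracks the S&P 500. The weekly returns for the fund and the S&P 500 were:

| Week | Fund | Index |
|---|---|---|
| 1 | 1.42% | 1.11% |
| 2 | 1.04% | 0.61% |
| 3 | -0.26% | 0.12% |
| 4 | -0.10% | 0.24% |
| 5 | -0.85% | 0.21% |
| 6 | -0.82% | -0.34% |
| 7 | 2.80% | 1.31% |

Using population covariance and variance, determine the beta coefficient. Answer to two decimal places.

2.17

r̄p = 0.4614%,  r̄m = 0.4657%
Cov = Σ(rp − r̄p)(rm − r̄m) / 7 = 0.6313
Var(rm) = Σ(rm − r̄m)² / 7 = 0.2905
β = Cov / Var = 0.6313 / 0.2905 = 2.1731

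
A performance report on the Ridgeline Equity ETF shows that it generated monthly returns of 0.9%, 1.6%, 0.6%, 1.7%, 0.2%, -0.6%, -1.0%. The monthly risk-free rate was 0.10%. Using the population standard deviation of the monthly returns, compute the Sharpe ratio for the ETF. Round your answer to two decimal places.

r̄ = (0.9 + 1.6 + 0.6 + 1.7 + 0.2 − 0.6 − 1) / 7 = 3.40 / 7 = 0.4857%
Σ(r − r̄)² = (0.9 − 0.4857)² + (1.6 − 0.4857)² + (0.6 − 0.4857)² + … = 6.3686
σ = √[6.3686 / 7] = 0.9538%
Sharpe = (r̄ − rf) / σ = (0.4857 − 0.1) / 0.9538 = 0.3857 / 0.9538 = 0.4044

0.40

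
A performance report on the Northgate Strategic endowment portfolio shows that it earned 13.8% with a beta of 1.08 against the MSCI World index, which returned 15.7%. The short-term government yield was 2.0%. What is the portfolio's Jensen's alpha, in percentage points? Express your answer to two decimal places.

CAPM expected return = Rf + β(Rm − Rf) = 2.0% + 1.08 × (15.7% − 2.0%) = 2 + 1.08 × 13.70 = 16.7960%
Jensen's α = Rp − E[R] = 13.8% − 16.7960% = -2.9960

-3.00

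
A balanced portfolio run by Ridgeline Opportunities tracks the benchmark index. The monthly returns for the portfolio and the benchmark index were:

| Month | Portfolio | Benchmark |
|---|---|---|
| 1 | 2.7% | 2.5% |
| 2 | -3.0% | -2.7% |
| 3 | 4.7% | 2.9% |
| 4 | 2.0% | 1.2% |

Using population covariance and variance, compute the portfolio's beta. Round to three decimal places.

r̄p = 1.6000%,  r̄m = 0.9750%
Cov = Σ(rp − r̄p)(rm − r̄m) / 4 = 6.1600
Var(rm) = Σ(rm − r̄m)² / 4 = 4.8969
β = Cov / Var = 6.1600 / 4.8969 = 1.2579

1.258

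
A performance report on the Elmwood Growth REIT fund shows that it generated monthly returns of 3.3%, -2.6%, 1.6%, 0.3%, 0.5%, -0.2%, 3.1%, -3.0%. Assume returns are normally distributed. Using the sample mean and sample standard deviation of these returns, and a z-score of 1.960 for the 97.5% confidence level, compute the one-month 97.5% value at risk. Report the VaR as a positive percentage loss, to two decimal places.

4.20

μ = (3.3 − 2.6 + 1.6 + 0.3 + 0.5 − 0.2 + 3.1 − 3) / 8 = 0.3750%
Σ(r − μ)² = (3.3 − 0.3750)² + (-2.6 − 0.3750)² + … = 38.0750
σ = √[38.0750 / 7] = 2.3322%
VaR = −(μ − z·σ) = −(0.3750 − 1.960 × 2.3322) = −(-4.1961) = 4.1961%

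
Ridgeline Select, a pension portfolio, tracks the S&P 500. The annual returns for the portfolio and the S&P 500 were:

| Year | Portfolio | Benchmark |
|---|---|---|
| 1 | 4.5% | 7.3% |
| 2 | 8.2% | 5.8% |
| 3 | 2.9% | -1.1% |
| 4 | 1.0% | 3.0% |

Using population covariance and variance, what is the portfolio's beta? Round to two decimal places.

0.44

r̄p = 4.1500%,  r̄m = 3.7500%
Cov = Σ(rp − r̄p)(rm − r̄m) / 4 = 4.4925
Var(rm) = Σ(rm − r̄m)² / 4 = 10.2225
β = Cov / Var = 4.4925 / 10.2225 = 0.4395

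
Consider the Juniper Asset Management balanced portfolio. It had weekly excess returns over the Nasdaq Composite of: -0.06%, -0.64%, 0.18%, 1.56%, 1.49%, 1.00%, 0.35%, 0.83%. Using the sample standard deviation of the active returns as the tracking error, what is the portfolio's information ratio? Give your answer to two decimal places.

0.77

μ = (-0.06 − 0.64 + 0.18 + 1.56 + 1.49 + 1 + 0.35 + 0.83) / 8 = 0.5888%
Σ(r − μ)² = (-0.06 − 0.5888)² + (-0.64 − 0.5888)² + … = 4.1377
σ = √[4.1377 / 7] = 0.7688%
IR = μ / tracking error = 0.5888 / 0.7688 = 0.7659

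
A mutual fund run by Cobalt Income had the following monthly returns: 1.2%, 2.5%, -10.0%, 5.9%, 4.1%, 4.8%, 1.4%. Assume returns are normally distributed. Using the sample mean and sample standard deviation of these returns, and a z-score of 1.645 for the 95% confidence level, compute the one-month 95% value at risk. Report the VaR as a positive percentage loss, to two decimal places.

7.35

Mean return r̄ = 9.90 / 7 = 1.4143%
Sample std dev = √[170.3086 / 6] = 5.3277%
VaR = −(r̄ − z·σ) = −(1.4143 − 1.645 × 5.3277) = −(-7.3498) = 7.3498%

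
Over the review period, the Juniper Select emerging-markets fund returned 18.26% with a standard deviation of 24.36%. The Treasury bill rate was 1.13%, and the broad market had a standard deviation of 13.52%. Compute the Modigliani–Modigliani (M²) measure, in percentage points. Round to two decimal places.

Sharpe = (Rp − Rf) / σp = (18.26% − 1.13%) / 24.36% = 0.7032
M² = Rf + Sharpe × σm = 1.13% + 0.7032 × 13.52% = 10.6373%

10.64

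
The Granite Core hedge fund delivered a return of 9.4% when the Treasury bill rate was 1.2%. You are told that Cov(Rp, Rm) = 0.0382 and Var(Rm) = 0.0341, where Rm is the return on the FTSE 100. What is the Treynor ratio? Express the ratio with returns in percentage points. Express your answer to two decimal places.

β = Cov / Var = 0.0382 / 0.0341 = 1.1202
Treynor = (Rp − Rf) / β = (9.4% − 1.2%) / 1.1202 = 8.20 / 1.1202 = 7.3201

7.32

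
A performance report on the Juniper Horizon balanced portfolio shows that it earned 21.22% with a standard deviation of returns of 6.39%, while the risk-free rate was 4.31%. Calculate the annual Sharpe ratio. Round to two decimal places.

Sharpe = (Rp − Rf) / σp = (21.22% − 4.31%) / 6.39% = 16.91% / 6.39% = 2.6463

2.65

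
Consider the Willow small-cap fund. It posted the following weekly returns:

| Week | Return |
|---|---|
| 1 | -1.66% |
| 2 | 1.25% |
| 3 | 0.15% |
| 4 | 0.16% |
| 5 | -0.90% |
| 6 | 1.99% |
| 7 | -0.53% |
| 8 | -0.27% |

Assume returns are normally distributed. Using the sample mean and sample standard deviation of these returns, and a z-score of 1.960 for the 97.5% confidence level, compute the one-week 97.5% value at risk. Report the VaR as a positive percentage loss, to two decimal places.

2.26

r̄ = (-1.66 + 1.25 + 0.15 + 0.16 − 0.9 + 1.99 − 0.53 − 0.27) / 8 = 0.0238%
Sample σ = √[Σ(r − r̄)² / 7] = √[9.4856 / 7] = √1.3551 = 1.1641%
VaR = −(r̄ − z·σ) = −(0.0238 − 1.960 × 1.1641) = −(-2.2578) = 2.2578%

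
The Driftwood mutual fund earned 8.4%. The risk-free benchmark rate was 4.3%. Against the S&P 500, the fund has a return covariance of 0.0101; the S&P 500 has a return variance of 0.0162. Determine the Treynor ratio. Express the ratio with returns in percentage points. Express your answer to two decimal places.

6.58

β = Cov / Var = 0.0101 / 0.0162 = 0.6235
Treynor = (Rp − Rf) / β = (8.4% − 4.3%) / 0.6235 = 4.10 / 0.6235 = 6.5758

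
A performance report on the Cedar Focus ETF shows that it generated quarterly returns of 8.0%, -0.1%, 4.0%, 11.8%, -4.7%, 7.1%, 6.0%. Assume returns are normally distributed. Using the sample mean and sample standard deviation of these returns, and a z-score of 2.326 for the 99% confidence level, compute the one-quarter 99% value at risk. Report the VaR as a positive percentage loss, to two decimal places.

r̄ = (8 − 0.1 + 4 + 11.8 − 4.7 + 7.1 + 6) / 7 = 32.10 / 7 = 4.5857%
Sample σ = √[Σ(r − r̄)² / 6] = √[180.5486 / 6] = √30.0914 = 5.4856%
VaR = −(r̄ − z·σ) = −(4.5857 − 2.326 × 5.4856) = −(-8.1738) = 8.1738%

8.17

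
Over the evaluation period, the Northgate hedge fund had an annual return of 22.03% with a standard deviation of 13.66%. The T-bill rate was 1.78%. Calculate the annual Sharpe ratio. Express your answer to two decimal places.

1.48

Sharpe = (Rp − Rf) / σp = (22.03% − 1.78%) / 13.66% = 20.25% / 13.66% = 1.4824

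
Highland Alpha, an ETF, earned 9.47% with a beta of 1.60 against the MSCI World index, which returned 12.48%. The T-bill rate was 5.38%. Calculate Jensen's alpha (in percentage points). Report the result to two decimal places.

CAPM expected return = Rf + β(Rm − Rf) = 5.38% + 1.60 × (12.48% − 5.38%) = 5.38 + 1.60 × 7.10 = 16.7400%
Jensen's α = Rp − E[R] = 9.47% − 16.7400% = -7.2700

-7.27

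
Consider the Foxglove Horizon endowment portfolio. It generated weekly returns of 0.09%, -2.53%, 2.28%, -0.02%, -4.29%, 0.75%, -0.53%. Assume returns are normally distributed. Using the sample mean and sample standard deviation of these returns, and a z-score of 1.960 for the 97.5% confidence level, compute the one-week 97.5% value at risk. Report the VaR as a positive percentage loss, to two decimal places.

Mean return r̄ = -4.250 / 7 = -0.6071%
Sample σ = √[Σ(r − r̄)² / 6] = √[28.2749 / 6] = √4.7125 = 2.1708%
VaR = −(r̄ − z·σ) = −(-0.6071 − 1.960 × 2.1708) = −(-4.8619) = 4.8619%

4.86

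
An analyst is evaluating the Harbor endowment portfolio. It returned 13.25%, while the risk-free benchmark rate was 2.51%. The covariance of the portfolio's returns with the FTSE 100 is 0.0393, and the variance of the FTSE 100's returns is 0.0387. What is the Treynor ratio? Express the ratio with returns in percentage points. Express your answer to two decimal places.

β = Cov / Var = 0.0393 / 0.0387 = 1.0155
Treynor = (Rp − Rf) / β = (13.25% − 2.51%) / 1.0155 = 10.74 / 1.0155 = 10.5761

10.58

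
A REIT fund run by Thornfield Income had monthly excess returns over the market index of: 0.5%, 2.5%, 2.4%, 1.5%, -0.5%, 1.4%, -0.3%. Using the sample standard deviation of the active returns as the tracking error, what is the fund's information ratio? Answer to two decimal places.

0.89

Mean return r̄ = 7.50 / 7 = 1.0714%
Sample σ = √[Σ(r − r̄)² / 6] = √[8.7743 / 6] = √1.4624 = 1.2093%
IR = r̄ / tracking error = 1.0714 / 1.2093 = 0.8860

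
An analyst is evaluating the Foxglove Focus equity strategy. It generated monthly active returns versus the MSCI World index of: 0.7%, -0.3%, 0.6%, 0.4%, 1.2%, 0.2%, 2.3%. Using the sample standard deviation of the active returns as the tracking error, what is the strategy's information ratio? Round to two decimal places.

0.88

r̄ = (0.7 − 0.3 + 0.6 + 0.4 + 1.2 + 0.2 + 2.3) / 7 = 0.7286%
Σ(r − r̄)² = 4.1543; sample σ = √(4.1543/6) = 0.8321%
IR = r̄ / tracking error = 0.7286 / 0.8321 = 0.8756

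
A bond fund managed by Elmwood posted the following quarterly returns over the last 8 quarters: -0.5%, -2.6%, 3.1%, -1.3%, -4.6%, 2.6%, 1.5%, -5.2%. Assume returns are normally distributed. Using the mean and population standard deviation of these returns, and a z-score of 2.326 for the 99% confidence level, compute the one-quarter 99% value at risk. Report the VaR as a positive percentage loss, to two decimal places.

7.73

Mean return r̄ = -7.00 / 8 = -0.8750%
Σ(r − r̄)² = (-0.5 − (-0.8750))² + (-2.6 − (-0.8750))² + (3.1 − (-0.8750))² + … = 69.3950
σ = √[69.3950 / 8] = 2.9452%
VaR = −(r̄ − z·σ) = −(-0.8750 − 2.326 × 2.9452) = −(-7.7255) = 7.7255%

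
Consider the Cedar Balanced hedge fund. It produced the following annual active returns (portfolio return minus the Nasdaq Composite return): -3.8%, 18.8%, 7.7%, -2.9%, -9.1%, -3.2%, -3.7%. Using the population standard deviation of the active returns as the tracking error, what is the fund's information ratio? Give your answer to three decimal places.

μ = (-3.8 + 18.8 + 7.7 − 2.9 − 9.1 − 3.2 − 3.7) / 7 = 3.80 / 7 = 0.5429%
Population σ = √[Σ(r − μ)² / 7] = √[540.2571 / 7] = √77.1796 = 8.7852%
IR = μ / tracking error = 0.5429 / 8.7852 = 0.0618

0.062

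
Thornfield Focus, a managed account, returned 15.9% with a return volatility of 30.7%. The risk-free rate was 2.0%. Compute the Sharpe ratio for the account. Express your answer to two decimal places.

0.45

Sharpe = (Rp − Rf) / σp = (15.9% − 2.0%) / 30.7% = 13.90% / 30.7% = 0.4528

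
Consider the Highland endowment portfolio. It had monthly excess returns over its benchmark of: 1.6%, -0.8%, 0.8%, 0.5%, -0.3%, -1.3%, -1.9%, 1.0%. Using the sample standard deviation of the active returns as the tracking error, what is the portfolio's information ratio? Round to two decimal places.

μ = (1.6 − 0.8 + 0.8 + 0.5 − 0.3 − 1.3 − 1.9 + 1) / 8 = -0.0500%
Σ(r − μ)² = (1.6 − (-0.0500))² + (-0.8 − (-0.0500))² + … = 10.4600
sample σ = √(10.4600 / 7) = √1.4943 = 1.2224%
IR = μ / tracking error = -0.0500 / 1.2224 = -0.0409

-0.04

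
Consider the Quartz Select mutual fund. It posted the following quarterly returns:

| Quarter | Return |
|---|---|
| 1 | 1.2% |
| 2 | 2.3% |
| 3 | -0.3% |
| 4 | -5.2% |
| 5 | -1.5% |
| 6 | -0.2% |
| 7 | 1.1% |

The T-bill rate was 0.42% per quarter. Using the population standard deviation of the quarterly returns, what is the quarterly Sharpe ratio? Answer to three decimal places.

-0.347

r̄ = (1.2 + 2.3 − 0.3 − 5.2 − 1.5 − 0.2 + 1.1) / 7 = -0.3714%
Σ(r − r̄)² = 36.3943; population σ = √(36.3943/7) = 2.2802%
Sharpe = (r̄ − rf) / σ = (-0.3714 − 0.42) / 2.2802 = -0.7914 / 2.2802 = -0.3471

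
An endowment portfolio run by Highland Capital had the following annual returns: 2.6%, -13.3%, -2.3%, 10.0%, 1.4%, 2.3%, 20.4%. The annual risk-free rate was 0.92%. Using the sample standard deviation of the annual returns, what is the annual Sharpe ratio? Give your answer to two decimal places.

r̄ = (2.6 − 13.3 − 2.3 + 10 + 1.4 + 2.3 + 20.4) / 7 = 21.10 / 7 = 3.0143%
Σ(r − r̄)² = (2.6 − 3.0143)² + (-13.3 − 3.0143)² + (-2.3 − 3.0143)² + … = 648.7486
sample σ = √(648.7486 / 6) = √108.1248 = 10.3983%
Sharpe = (r̄ − rf) / σ = (3.0143 − 0.92) / 10.3983 = 2.0943 / 10.3983 = 0.2014

0.20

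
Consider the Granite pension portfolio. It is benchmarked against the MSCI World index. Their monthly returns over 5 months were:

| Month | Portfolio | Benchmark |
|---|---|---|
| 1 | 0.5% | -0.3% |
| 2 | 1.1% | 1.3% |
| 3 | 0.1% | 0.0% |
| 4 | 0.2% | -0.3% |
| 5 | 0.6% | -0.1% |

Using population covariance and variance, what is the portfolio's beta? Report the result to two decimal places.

r̄p = 0.5000%,  r̄m = 0.1200%
Cov = Σ(rp − r̄p)(rm − r̄m) / 5 = 0.1720
Var(rm) = Σ(rm − r̄m)² / 5 = 0.3616
β = Cov / Var = 0.1720 / 0.3616 = 0.4757

0.48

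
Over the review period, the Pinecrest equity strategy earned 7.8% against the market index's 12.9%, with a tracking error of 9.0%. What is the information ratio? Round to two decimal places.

-0.57

IR = (Rp − Rb) / TE = (7.8% − 12.9%) / 9.0% = -5.10% / 9.0% = -0.5667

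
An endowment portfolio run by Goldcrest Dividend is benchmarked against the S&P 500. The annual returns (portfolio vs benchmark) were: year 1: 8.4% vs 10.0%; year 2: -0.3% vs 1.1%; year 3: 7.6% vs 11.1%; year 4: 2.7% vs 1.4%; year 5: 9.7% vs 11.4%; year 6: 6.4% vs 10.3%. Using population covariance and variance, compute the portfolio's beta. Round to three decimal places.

0.729

r̄p = 5.7500%,  r̄m = 7.5500%
Cov = Σ(rp − r̄p)(rm − r̄m) / 6 = 14.6392
Var(rm) = Σ(rm − r̄m)² / 6 = 20.0692
β = Cov / Var = 14.6392 / 20.0692 = 0.7294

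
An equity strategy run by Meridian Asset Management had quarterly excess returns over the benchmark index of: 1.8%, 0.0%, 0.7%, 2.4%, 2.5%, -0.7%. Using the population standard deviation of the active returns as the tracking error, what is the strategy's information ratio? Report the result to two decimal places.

Mean return r̄ = 6.70 / 6 = 1.1167%
Population σ = √[Σ(r − r̄)² / 6] = √[8.7483 / 6] = √1.4581 = 1.2075%
IR = r̄ / tracking error = 1.1167 / 1.2075 = 0.9248

0.92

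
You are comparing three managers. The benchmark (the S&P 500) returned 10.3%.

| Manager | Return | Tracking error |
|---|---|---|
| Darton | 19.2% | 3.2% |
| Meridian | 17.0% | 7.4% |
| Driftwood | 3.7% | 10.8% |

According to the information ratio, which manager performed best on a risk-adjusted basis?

Darton: IR = (19.2% − 10.3%) / 3.2% = 2.781
Meridian: IR = (17.0% − 10.3%) / 7.4% = 0.905
Driftwood: IR = (3.7% − 10.3%) / 10.8% = -0.611
Highest: Darton (2.781).

Darton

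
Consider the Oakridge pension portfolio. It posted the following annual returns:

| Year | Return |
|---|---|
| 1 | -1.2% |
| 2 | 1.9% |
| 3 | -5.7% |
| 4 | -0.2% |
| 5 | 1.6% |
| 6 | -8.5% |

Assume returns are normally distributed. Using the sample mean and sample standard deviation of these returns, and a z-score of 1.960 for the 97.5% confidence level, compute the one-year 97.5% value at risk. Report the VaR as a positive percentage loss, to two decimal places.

10.24

Mean return μ = -12.10 / 6 = -2.0167%
Sample σ = √[Σ(r − μ)² / 5] = √[87.9883 / 5] = √17.5977 = 4.1950%
VaR = −(μ − z·σ) = −(-2.0167 − 1.960 × 4.1950) = −(-10.2389) = 10.2389%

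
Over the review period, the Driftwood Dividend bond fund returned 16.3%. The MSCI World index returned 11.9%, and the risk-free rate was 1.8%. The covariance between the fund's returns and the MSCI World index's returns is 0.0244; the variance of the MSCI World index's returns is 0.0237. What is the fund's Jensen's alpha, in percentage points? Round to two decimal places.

β = Cov / Var = 0.0244 / 0.0237 = 1.0295
E[R] = Rf + β(Rm − Rf) = 1.8% + 1.0295 × (11.9% − 1.8%) = 12.1980%
α = Rp − E[R] = 16.3% − 12.1980% = 4.1020

4.10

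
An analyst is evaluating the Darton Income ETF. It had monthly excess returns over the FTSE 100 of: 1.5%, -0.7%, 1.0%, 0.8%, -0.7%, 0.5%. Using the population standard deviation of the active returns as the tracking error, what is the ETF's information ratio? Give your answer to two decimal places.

0.48

r̄ = (1.5 − 0.7 + 1 + 0.8 − 0.7 + 0.5) / 6 = 2.40 / 6 = 0.4000%
Population σ = √[Σ(r − r̄)² / 6] = √[4.1600 / 6] = √0.6933 = 0.8326%
IR = r̄ / tracking error = 0.4000 / 0.8326 = 0.4804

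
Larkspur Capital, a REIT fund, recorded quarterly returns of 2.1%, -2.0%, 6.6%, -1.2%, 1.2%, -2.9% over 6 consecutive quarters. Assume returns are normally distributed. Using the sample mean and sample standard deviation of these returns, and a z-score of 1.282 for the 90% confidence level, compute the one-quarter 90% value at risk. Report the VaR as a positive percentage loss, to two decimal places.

r̄ = (2.1 − 2 + 6.6 − 1.2 + 1.2 − 2.9) / 6 = 0.6333%
Σ(r − r̄)² = (2.1 − 0.6333)² + (-2 − 0.6333)² + … = 60.8533
σ = √[60.8533 / 5] = 3.4886%
VaR = −(r̄ − z·σ) = −(0.6333 − 1.282 × 3.4886) = −(-3.8391) = 3.8391%

3.84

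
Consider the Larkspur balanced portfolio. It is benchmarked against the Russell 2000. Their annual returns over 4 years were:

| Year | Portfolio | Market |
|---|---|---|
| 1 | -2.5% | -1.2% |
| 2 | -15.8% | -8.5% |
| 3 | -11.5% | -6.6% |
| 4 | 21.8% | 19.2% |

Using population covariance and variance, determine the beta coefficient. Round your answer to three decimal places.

r̄p = -2.0000%,  r̄m = 0.7250%
Cov = Σ(rp − r̄p)(rm − r̄m) / 4 = 159.3900
Var(rm) = Σ(rm − r̄m)² / 4 = 120.9469
β = Cov / Var = 159.3900 / 120.9469 = 1.3179

1.318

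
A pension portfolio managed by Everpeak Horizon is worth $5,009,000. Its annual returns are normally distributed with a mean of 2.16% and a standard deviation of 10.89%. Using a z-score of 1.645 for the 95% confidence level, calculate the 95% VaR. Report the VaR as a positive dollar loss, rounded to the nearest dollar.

$789,120

Return at the 95% tail: μ − z·σ = 2.16% − 1.645 × 10.89% = 2.16 − 17.91405 = -15.75405%
VaR = −(-15.75405%) × $5,009,000 = 15.75405% × $5,009,000 = $789,120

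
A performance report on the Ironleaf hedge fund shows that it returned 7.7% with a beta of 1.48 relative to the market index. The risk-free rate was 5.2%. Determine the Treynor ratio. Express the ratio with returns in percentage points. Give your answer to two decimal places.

1.69

Treynor = (Rp − Rf) / β = (7.7% − 5.2%) / 1.48 = 2.50 / 1.48 = 1.6892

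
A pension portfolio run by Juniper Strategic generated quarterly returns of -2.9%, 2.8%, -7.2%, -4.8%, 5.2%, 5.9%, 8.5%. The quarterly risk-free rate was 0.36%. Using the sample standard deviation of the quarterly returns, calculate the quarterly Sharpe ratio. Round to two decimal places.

0.12

μ = (-2.9 + 2.8 − 7.2 − 4.8 + 5.2 + 5.9 + 8.5) / 7 = 7.50 / 7 = 1.0714%
Sample σ = √[Σ(r − μ)² / 6] = √[217.1943 / 6] = √36.1991 = 6.0166%
Sharpe = (μ − rf) / σ = (1.0714 − 0.36) / 6.0166 = 0.7114 / 6.0166 = 0.1182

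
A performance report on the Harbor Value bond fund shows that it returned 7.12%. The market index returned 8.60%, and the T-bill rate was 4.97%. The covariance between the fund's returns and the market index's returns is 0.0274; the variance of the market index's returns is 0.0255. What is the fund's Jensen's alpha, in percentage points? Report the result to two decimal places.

-1.75

β = Cov / Var = 0.0274 / 0.0255 = 1.0745
E[R] = Rf + β(Rm − Rf) = 4.97% + 1.0745 × (8.60% − 4.97%) = 8.8704%
α = Rp − E[R] = 7.12% − 8.8704% = -1.7504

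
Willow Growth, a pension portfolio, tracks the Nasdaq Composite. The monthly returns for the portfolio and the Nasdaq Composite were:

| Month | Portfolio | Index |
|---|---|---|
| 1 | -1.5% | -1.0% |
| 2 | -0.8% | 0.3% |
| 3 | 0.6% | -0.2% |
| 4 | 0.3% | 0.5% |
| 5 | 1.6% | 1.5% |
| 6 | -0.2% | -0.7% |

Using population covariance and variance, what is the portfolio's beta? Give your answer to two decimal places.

r̄p = 0.0000%,  r̄m = 0.0667%
Cov = Σ(rp − r̄p)(rm − r̄m) / 6 = 0.6383
Var(rm) = Σ(rm − r̄m)² / 6 = 0.6822
β = Cov / Var = 0.6383 / 0.6822 = 0.9356

0.94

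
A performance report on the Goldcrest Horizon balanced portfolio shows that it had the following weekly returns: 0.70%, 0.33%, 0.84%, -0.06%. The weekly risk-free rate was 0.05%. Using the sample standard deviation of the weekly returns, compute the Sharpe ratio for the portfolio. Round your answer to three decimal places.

Mean return μ = 1.810 / 4 = 0.4525%
Sample std dev = √[0.4891 / 3] = 0.4038%
Sharpe = (μ − rf) / σ = (0.4525 − 0.05) / 0.4038 = 0.4025 / 0.4038 = 0.9968

0.997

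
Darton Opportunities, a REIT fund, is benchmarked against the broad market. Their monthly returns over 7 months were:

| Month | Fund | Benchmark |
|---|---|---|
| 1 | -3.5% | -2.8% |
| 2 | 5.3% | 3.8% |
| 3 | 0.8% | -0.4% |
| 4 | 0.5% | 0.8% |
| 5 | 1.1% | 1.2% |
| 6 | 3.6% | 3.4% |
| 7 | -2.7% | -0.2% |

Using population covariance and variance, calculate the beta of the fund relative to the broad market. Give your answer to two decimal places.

1.27

r̄p = 0.7286%,  r̄m = 0.8286%
Cov = Σ(rp − r̄p)(rm − r̄m) / 7 = 5.6992
Var(rm) = Σ(rm − r̄m)² / 7 = 4.4735
β = Cov / Var = 5.6992 / 4.4735 = 1.2740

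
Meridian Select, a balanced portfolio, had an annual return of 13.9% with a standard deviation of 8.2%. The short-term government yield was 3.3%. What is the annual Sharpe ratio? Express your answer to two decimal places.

1.29

Sharpe = (Rp − Rf) / σp = (13.9% − 3.3%) / 8.2% = 10.60% / 8.2% = 1.2927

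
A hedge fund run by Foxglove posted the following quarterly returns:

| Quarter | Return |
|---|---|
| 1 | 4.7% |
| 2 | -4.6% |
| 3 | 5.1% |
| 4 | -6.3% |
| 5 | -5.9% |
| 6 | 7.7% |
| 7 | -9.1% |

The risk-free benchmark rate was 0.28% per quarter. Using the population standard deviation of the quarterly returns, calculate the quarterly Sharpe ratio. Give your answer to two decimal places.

-0.24

Mean return r̄ = -8.40 / 7 = -1.2000%
Population σ = √[Σ(r − r̄)² / 7] = √[275.7800 / 7] = √39.3971 = 6.2767%
Sharpe = (r̄ − rf) / σ = (-1.2000 − 0.28) / 6.2767 = -1.4800 / 6.2767 = -0.2358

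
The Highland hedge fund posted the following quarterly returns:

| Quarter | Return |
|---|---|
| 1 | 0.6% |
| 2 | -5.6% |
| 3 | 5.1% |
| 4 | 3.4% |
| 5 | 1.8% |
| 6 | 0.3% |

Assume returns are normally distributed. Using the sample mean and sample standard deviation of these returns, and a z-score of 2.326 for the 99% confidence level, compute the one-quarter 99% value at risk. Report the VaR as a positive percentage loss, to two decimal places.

7.61

r̄ = (0.6 − 5.6 + 5.1 + 3.4 + 1.8 + 0.3) / 6 = 5.60 / 6 = 0.9333%
Sample std dev = √[67.3933 / 5] = 3.6713%
VaR = −(r̄ − z·σ) = −(0.9333 − 2.326 × 3.6713) = −(-7.6061) = 7.6061%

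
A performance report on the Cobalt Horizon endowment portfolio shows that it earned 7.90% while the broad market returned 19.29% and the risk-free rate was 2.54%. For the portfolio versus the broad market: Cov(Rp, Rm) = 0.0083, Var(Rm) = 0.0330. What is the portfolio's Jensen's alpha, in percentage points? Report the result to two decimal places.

1.15

β = Cov / Var = 0.0083 / 0.0330 = 0.2515
E[R] = Rf + β(Rm − Rf) = 2.54% + 0.2515 × (19.29% − 2.54%) = 6.7526%
α = Rp − E[R] = 7.90% − 6.7526% = 1.1474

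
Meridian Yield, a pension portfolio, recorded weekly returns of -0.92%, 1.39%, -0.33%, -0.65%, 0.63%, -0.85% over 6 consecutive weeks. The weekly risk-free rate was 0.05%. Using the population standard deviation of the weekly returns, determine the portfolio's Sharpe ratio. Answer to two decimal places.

-0.20

μ = (-0.92 + 1.39 − 0.33 − 0.65 + 0.63 − 0.85) / 6 = -0.1217%
Σ(r − μ)² = (-0.92 − (-0.1217))² + (1.39 − (-0.1217))² + (-0.33 − (-0.1217))² + … = 4.3405
σ = √[4.3405 / 6] = 0.8505%
Sharpe = (μ − rf) / σ = (-0.1217 − 0.05) / 0.8505 = -0.1717 / 0.8505 = -0.2019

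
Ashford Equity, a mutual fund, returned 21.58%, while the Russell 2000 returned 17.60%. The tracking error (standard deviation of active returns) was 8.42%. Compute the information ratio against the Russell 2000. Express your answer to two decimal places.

0.47

IR = (Rp − Rb) / TE = (21.58% − 17.60%) / 8.42% = 3.98% / 8.42% = 0.4727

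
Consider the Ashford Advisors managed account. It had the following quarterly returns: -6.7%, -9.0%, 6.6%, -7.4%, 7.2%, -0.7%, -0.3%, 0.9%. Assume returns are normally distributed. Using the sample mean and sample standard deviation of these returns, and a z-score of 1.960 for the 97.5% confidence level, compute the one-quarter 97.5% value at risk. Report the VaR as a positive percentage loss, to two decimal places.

13.27

μ = (-6.7 − 9 + 6.6 − 7.4 + 7.2 − 0.7 − 0.3 + 0.9) / 8 = -1.1750%
Σ(r − μ)² = (-6.7 − (-1.1750))² + (-9 − (-1.1750))² + (6.6 − (-1.1750))² + … = 266.3950
σ = √[266.3950 / 7] = 6.1690%
VaR = −(μ − z·σ) = −(-1.1750 − 1.960 × 6.1690) = −(-13.2662) = 13.2662%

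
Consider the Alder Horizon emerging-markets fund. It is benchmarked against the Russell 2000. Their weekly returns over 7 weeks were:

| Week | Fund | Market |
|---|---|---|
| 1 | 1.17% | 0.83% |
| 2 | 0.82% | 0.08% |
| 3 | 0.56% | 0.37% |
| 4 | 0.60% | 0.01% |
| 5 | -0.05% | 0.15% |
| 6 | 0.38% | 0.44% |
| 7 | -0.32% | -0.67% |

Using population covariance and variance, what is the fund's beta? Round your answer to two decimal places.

r̄p = 0.4514%,  r̄m = 0.1729%
Cov = Σ(rp − r̄p)(rm − r̄m) / 7 = 0.1540
Var(rm) = Σ(rm − r̄m)² / 7 = 0.1840
β = Cov / Var = 0.1540 / 0.1840 = 0.8370

0.84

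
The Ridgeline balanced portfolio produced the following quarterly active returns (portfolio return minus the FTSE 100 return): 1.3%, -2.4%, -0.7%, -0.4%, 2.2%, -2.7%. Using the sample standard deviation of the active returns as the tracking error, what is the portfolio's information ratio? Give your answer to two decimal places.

-0.23

r̄ = (1.3 − 2.4 − 0.7 − 0.4 + 2.2 − 2.7) / 6 = -2.70 / 6 = -0.4500%
Σ(r − r̄)² = (1.3 − (-0.4500))² + (-2.4 − (-0.4500))² + … = 19.0150
σ = √[19.0150 / 5] = 1.9501%
IR = r̄ / tracking error = -0.4500 / 1.9501 = -0.2308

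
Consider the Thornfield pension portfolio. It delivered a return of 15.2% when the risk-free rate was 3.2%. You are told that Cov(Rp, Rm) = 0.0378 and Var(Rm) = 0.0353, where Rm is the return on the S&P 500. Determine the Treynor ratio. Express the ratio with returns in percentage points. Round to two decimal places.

β = Cov / Var = 0.0378 / 0.0353 = 1.0708
Treynor = (Rp − Rf) / β = (15.2% − 3.2%) / 1.0708 = 12.00 / 1.0708 = 11.2066

11.21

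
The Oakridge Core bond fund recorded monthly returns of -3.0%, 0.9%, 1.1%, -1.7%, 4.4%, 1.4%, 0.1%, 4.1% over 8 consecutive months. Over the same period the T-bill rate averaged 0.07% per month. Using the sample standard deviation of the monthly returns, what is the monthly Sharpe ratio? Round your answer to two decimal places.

0.33

r̄ = (-3 + 0.9 + 1.1 − 1.7 + 4.4 + 1.4 + 0.1 + 4.1) / 8 = 7.30 / 8 = 0.9125%
Σ(r − r̄)² = 45.3888; sample σ = √(45.3888/7) = 2.5464%
Sharpe = (r̄ − rf) / σ = (0.9125 − 0.07) / 2.5464 = 0.8425 / 2.5464 = 0.3309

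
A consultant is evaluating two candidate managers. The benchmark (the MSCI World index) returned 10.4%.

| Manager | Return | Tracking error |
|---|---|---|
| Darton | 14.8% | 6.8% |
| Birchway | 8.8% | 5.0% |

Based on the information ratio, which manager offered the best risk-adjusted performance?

Darton

Darton: IR = (14.8% − 10.4%) / 6.8% = 0.647
Birchway: IR = (8.8% − 10.4%) / 5.0% = -0.320
Highest: Darton (0.647).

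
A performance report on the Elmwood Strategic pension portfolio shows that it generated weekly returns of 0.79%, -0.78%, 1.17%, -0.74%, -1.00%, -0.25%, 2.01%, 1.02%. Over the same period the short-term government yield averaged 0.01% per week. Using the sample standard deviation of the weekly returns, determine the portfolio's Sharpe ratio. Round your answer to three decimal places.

0.240

r̄ = (0.79 − 0.78 + 1.17 − 0.74 − 1 − 0.25 + 2.01 + 1.02) / 8 = 2.220 / 8 = 0.2775%
Σ(r − r̄)² = (0.79 − 0.2775)² + (-0.78 − 0.2775)² + (1.17 − 0.2775)² + … = 8.6760
sample σ = √(8.6760 / 7) = √1.2394 = 1.1133%
Sharpe = (r̄ − rf) / σ = (0.2775 − 0.01) / 1.1133 = 0.2675 / 1.1133 = 0.2403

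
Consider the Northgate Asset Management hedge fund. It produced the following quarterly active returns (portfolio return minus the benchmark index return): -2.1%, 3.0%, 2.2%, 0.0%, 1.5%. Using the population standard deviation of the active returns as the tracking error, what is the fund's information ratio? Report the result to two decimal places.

r̄ = (-2.1 + 3 + 2.2 + 0 + 1.5) / 5 = 4.60 / 5 = 0.9200%
Σ(r − r̄)² = (-2.1 − 0.9200)² + (3 − 0.9200)² + … = 16.2680
population σ = √(16.2680 / 5) = √3.2536 = 1.8038%
IR = r̄ / tracking error = 0.9200 / 1.8038 = 0.5100

0.51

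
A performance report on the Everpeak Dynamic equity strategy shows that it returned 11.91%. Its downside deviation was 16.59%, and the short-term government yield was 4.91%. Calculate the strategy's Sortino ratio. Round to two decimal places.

Sortino = (Rp − Rf) / σd = (11.91% − 4.91%) / 16.59% = 7.00% / 16.59% = 0.4219

0.42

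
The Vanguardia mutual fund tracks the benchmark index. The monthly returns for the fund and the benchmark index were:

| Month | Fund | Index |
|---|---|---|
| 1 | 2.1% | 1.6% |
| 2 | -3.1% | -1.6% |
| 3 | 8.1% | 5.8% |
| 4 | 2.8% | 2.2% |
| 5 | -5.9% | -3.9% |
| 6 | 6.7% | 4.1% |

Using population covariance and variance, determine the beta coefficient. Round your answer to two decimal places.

r̄p = 1.7833%,  r̄m = 1.3667%
Cov = Σ(rp − r̄p)(rm − r̄m) / 6 = 16.2194
Var(rm) = Σ(rm − r̄m)² / 6 = 10.7356
β = Cov / Var = 16.2194 / 10.7356 = 1.5108

1.51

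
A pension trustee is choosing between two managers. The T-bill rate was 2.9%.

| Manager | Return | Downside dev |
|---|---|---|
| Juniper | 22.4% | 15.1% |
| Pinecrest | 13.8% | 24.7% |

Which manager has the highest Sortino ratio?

Juniper: Sortino ratio = (22.4% − 2.9%) / 15.1% = 1.291
Pinecrest: Sortino ratio = (13.8% − 2.9%) / 24.7% = 0.441
Highest: Juniper (1.291).

Juniper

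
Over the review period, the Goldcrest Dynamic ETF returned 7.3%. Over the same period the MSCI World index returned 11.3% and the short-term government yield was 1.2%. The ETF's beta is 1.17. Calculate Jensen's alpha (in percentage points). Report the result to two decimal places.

CAPM expected return = Rf + β(Rm − Rf) = 1.2% + 1.17 × (11.3% − 1.2%) = 1.2 + 1.17 × 10.10 = 13.0170%
Jensen's α = Rp − E[R] = 7.3% − 13.0170% = -5.7170

-5.72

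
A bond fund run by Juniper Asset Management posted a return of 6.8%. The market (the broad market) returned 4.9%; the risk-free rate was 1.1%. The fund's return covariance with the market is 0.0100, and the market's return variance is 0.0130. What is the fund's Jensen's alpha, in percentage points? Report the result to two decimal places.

2.78

β = Cov / Var = 0.0100 / 0.0130 = 0.7692
E[R] = Rf + β(Rm − Rf) = 1.1% + 0.7692 × (4.9% − 1.1%) = 4.0230%
α = Rp − E[R] = 6.8% − 4.0230% = 2.7770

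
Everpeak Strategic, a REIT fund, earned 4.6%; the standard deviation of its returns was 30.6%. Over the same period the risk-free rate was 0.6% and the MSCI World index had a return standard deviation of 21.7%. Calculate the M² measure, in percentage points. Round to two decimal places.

3.44

Sharpe = (Rp − Rf) / σp = (4.6% − 0.6%) / 30.6% = 0.1307
M² = Rf + Sharpe × σm = 0.6% + 0.1307 × 21.7% = 3.4362%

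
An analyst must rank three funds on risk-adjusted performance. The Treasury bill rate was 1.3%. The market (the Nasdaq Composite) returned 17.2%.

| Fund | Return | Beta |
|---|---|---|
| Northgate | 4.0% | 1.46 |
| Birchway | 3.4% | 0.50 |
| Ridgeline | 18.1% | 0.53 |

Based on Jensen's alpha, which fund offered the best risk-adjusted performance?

Ridgeline

Northgate: α = 4.0% − [1.3% + 1.46 × (17.2% − 1.3%)] = -20.514
Birchway: α = 3.4% − [1.3% + 0.50 × (17.2% − 1.3%)] = -5.850
Ridgeline: α = 18.1% − [1.3% + 0.53 × (17.2% − 1.3%)] = 8.373
Highest: Ridgeline (8.373).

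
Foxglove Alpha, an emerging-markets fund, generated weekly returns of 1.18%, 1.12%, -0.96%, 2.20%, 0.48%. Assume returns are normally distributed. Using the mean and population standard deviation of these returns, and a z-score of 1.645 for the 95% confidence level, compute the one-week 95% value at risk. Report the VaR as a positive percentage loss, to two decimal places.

r̄ = (1.18 + 1.12 − 0.96 + 2.2 + 0.48) / 5 = 0.8040%
Population std dev = √[5.4067 / 5] = 1.0399%
VaR = −(r̄ − z·σ) = −(0.8040 − 1.645 × 1.0399) = −(-0.9066) = 0.9066%

0.91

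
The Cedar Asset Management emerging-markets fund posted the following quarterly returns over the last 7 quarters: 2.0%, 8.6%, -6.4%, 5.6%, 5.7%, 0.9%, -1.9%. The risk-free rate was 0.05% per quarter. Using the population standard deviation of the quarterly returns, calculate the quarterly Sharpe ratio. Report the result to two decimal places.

0.43

r̄ = (2 + 8.6 − 6.4 + 5.6 + 5.7 + 0.9 − 1.9) / 7 = 14.50 / 7 = 2.0714%
Population σ = √[Σ(r − r̄)² / 7] = √[157.1543 / 7] = √22.4506 = 4.7382%
Sharpe = (r̄ − rf) / σ = (2.0714 − 0.05) / 4.7382 = 2.0214 / 4.7382 = 0.4266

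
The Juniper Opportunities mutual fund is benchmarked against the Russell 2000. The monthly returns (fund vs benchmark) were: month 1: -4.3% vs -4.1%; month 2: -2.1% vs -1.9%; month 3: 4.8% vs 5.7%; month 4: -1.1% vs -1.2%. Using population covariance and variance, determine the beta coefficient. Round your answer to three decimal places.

0.916

r̄p = -0.6750%,  r̄m = -0.3750%
Cov = Σ(rp − r̄p)(rm − r̄m) / 4 = 12.3219
Var(rm) = Σ(rm − r̄m)² / 4 = 13.4469
β = Cov / Var = 12.3219 / 13.4469 = 0.9163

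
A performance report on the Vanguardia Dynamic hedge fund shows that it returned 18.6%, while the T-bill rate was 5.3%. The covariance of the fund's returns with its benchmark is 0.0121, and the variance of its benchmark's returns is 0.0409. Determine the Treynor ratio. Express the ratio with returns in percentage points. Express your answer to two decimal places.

44.96

β = Cov / Var = 0.0121 / 0.0409 = 0.2958
Treynor = (Rp − Rf) / β = (18.6% − 5.3%) / 0.2958 = 13.30 / 0.2958 = 44.9628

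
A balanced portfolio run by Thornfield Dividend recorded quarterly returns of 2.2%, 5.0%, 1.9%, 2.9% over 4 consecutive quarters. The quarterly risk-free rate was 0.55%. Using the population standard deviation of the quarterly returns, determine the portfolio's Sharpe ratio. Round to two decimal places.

2.02

Mean return r̄ = 12.00 / 4 = 3.0000%
Σ(r − r̄)² = (2.2 − 3.0000)² + (5 − 3.0000)² + (1.9 − 3.0000)² + … = 5.8600
population σ = √(5.8600 / 4) = √1.4650 = 1.2104%
Sharpe = (r̄ − rf) / σ = (3.0000 − 0.55) / 1.2104 = 2.4500 / 1.2104 = 2.0241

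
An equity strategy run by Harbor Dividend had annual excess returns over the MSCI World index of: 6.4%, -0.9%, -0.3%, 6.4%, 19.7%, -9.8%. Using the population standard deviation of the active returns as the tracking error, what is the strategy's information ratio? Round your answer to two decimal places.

0.40

r̄ = (6.4 − 0.9 − 0.3 + 6.4 + 19.7 − 9.8) / 6 = 21.50 / 6 = 3.5833%
Population std dev = √[489.9083 / 6] = 9.0361%
IR = r̄ / tracking error = 3.5833 / 9.0361 = 0.3966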